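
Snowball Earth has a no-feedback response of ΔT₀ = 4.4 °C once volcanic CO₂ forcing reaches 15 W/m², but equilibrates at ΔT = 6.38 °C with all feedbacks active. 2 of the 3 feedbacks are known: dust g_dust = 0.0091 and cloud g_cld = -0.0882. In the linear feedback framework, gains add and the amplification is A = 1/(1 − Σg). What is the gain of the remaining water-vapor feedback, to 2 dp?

0.39

Amplification A = ΔT/ΔT₀ = 6.38/4.4 = 1.45.
Total gain g = 1 − 1/A = 1 − 1/1.45 = 0.3103.
Known gains sum to 0.0091 − 0.0882 = -0.0791.
g_wv = 0.3103 + 0.0791 = 0.39.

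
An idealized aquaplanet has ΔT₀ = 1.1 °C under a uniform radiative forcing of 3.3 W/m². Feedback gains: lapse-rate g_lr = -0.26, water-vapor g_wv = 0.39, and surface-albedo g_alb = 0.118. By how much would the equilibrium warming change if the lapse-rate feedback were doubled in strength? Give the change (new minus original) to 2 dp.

-0.38 °C

Original: g = 0.248, ΔT = 1.1/(1−0.248) = 1.4628 °C.
With doubled lapse-rate: g' = -0.012, ΔT' = 1.1/(1+0.012) = 1.0870 °C.
Change = 1.0870 − 1.4628 = -0.38 °C.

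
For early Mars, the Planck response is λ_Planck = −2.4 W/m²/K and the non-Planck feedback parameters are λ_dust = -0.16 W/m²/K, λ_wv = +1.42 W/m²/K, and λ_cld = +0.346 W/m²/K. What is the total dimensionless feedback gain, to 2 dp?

Convert to gains: g_dust = -0.16/2.4 = -0.06667; g_wv = 1.42/2.4 = 0.5917; g_cld = 0.346/2.4 = 0.1442.
Total gain g = 0.66923.

0.67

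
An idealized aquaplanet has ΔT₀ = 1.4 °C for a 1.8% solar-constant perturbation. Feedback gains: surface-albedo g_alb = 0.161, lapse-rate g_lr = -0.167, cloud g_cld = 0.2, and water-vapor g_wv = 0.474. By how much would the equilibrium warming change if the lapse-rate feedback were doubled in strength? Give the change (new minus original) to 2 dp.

Original: g = 0.668, ΔT = 1.4/(1−0.668) = 4.2169 °C.
With doubled lapse-rate: g' = 0.501, ΔT' = 1.4/(1−0.501) = 2.8056 °C.
Change = 2.8056 − 4.2169 = -1.41 °C.

-1.41 °C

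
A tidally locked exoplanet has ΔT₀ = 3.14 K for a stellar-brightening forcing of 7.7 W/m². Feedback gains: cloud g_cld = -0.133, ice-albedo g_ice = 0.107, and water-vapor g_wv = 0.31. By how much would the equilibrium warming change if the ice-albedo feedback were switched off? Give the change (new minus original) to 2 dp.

-0.57 K

Original: g = 0.284, ΔT = 3.14/(1−0.284) = 4.3855 K.
Without ice-albedo: g' = 0.177, ΔT' = 3.14/(1−0.177) = 3.8153 K.
Change = 3.8153 − 4.3855 = -0.57 K.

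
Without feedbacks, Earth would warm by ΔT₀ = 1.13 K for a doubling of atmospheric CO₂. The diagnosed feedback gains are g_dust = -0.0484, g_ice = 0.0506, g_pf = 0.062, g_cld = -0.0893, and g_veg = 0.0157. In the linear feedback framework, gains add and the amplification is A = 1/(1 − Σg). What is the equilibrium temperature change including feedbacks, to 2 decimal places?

1.12 K

Total gain g = -0.0484 + 0.0506 + 0.062 − 0.0893 + 0.0157 = -0.0094.
Amplification A = 1/(1 + 0.0094) = 0.9907.
ΔT = 1.13 × 0.9907 = 1.12 K.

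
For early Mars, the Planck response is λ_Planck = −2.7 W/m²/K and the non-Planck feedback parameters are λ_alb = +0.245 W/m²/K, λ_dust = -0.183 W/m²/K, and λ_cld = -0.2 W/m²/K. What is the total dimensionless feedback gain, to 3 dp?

Convert to gains: g_alb = 0.245/2.7 = 0.09074; g_dust = -0.183/2.7 = -0.06778; g_cld = -0.2/2.7 = -0.07407.
Total gain g = -0.05111.

-0.051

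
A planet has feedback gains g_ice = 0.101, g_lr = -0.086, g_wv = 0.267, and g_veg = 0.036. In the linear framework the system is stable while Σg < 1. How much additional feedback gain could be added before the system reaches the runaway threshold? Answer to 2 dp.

Current total gain = 0.101 − 0.086 + 0.267 + 0.036 = 0.318.
Margin to runaway = 1 − 0.318 = 0.68.

0.68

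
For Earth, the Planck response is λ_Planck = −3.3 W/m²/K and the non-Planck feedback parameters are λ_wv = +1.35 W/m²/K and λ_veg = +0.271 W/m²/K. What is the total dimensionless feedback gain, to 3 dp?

Convert to gains: g_wv = 1.35/3.3 = 0.4091; g_veg = 0.271/3.3 = 0.08212.
Total gain g = 0.49122.

0.491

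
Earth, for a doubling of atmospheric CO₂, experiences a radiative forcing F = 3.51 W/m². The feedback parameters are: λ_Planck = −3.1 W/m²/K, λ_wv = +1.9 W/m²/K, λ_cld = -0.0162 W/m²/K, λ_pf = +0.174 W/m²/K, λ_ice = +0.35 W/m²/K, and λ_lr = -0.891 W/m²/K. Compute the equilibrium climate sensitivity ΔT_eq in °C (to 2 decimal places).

2.22 °C

Net feedback parameter λ = (−3.1) + (+1.9) + (-0.0162) + (+0.174) + (+0.35) + (-0.891) = -1.5832 W/m²/K.
ΔT = −F/λ = −3.51/(-1.5832) = 2.22 °C.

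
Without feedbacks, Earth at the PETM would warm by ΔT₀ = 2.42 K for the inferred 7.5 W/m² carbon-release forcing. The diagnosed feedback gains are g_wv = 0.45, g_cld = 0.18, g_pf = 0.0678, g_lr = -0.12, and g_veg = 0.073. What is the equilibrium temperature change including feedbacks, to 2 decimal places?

Total gain g = 0.45 + 0.18 + 0.0678 − 0.12 + 0.073 = 0.6508.
Amplification A = 1/(1 − 0.6508) = 2.864.
ΔT = 2.42 × 2.864 = 6.93 K.

6.93 K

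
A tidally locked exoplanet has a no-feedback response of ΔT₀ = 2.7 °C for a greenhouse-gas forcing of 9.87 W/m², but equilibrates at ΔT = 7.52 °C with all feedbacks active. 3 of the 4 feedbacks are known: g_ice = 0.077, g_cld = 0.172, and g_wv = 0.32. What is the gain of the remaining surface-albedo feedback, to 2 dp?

0.07

Amplification A = ΔT/ΔT₀ = 7.52/2.7 = 2.785.
Total gain g = 1 − 1/A = 1 − 1/2.785 = 0.6409.
Known gains sum to 0.077 + 0.172 + 0.32 = 0.569.
g_alb = 0.6409 − 0.569 = 0.07.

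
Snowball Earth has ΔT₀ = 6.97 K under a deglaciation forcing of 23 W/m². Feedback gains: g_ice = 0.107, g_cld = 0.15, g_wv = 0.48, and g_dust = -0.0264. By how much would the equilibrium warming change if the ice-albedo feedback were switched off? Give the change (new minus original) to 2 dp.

-6.50 K

Original: g = 0.7106, ΔT = 6.97/(1−0.7106) = 24.0843 K.
Without ice-albedo: g' = 0.6036, ΔT' = 6.97/(1−0.6036) = 17.5832 K.
Change = 17.5832 − 24.0843 = -6.50 K.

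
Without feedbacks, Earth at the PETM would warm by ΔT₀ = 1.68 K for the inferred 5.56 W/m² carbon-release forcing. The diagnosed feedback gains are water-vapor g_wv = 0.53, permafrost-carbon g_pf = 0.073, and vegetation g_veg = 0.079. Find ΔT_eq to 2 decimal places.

5.28 K

Total gain g = 0.53 + 0.073 + 0.079 = 0.682.
Amplification A = 1/(1 − 0.682) = 3.145.
ΔT = 1.68 × 3.145 = 5.28 K.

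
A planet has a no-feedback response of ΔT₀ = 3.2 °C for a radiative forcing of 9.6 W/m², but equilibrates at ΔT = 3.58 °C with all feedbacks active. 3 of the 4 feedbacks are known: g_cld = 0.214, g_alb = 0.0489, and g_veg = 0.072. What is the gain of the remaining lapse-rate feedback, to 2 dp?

-0.23

Amplification A = ΔT/ΔT₀ = 3.58/3.2 = 1.119.
Total gain g = 1 − 1/A = 1 − 1/1.119 = 0.1063.
Known gains sum to 0.214 + 0.0489 + 0.072 = 0.3349.
g_lr = 0.1063 − 0.3349 = -0.23.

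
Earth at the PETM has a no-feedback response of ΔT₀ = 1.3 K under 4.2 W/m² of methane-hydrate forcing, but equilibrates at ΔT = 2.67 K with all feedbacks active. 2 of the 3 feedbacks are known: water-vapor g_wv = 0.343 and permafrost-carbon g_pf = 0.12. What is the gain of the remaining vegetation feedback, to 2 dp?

0.05

Amplification A = ΔT/ΔT₀ = 2.67/1.3 = 2.054.
Total gain g = 1 − 1/A = 1 − 1/2.054 = 0.5131.
Known gains sum to 0.343 + 0.12 = 0.463.
g_veg = 0.5131 − 0.463 = 0.05.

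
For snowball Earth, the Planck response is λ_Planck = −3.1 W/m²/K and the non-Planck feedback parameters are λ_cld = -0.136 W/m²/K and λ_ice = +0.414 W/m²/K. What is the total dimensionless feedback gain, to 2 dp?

0.09

Convert to gains: g_cld = -0.136/3.1 = -0.04387; g_ice = 0.414/3.1 = 0.1335.
Total gain g = 0.08963.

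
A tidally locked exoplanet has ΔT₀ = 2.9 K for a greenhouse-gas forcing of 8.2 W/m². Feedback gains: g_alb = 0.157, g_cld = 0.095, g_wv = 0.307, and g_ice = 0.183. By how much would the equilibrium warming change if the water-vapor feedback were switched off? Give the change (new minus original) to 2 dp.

-6.11 K

Original: g = 0.742, ΔT = 2.9/(1−0.742) = 11.2403 K.
Without water-vapor: g' = 0.435, ΔT' = 2.9/(1−0.435) = 5.1327 K.
Change = 5.1327 − 11.2403 = -6.11 K.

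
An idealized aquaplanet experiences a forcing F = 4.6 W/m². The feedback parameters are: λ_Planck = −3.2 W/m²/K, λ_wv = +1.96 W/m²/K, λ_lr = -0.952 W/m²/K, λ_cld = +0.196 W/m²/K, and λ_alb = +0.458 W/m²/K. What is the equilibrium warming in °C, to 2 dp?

2.99 °C

Net feedback parameter λ = (−3.2) + (+1.96) + (-0.952) + (+0.196) + (+0.458) = -1.538 W/m²/K.
ΔT = −F/λ = −4.6/(-1.538) = 2.99 °C.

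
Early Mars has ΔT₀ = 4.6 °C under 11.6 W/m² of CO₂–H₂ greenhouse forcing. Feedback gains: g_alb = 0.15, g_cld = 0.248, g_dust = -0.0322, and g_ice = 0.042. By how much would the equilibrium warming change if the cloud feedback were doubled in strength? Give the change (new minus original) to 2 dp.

5.60 °C

Original: g = 0.4078, ΔT = 4.6/(1−0.4078) = 7.7676 °C.
With doubled cloud: g' = 0.6558, ΔT' = 4.6/(1−0.6558) = 13.3643 °C.
Change = 13.3643 − 7.7676 = 5.60 °C.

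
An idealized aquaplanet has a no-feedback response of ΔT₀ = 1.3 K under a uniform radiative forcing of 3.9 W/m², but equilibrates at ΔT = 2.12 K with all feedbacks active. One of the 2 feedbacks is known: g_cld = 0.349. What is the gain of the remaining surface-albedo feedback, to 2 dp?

0.04

Amplification A = ΔT/ΔT₀ = 2.12/1.3 = 1.631.
Total gain g = 1 − 1/A = 1 − 1/1.631 = 0.3869.
The known gain is 0.349.
g_alb = 0.3869 − 0.349 = 0.04.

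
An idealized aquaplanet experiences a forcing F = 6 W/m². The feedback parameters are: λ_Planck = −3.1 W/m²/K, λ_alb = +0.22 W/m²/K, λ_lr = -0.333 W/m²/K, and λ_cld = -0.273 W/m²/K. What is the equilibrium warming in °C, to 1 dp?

1.7 °C

Net feedback parameter λ = (−3.1) + (+0.22) + (-0.333) + (-0.273) = -3.486 W/m²/K.
ΔT = −F/λ = −6/(-3.486) = 1.7 °C.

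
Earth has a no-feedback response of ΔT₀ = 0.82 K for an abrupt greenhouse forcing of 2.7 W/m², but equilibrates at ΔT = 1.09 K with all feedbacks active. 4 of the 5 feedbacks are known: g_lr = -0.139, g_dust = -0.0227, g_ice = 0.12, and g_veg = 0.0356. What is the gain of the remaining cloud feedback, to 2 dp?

0.25

Amplification A = ΔT/ΔT₀ = 1.09/0.82 = 1.329.
Total gain g = 1 − 1/A = 1 − 1/1.329 = 0.2476.
Known gains sum to -0.139 − 0.0227 + 0.12 + 0.0356 = -0.0061.
g_cld = 0.2476 + 0.0061 = 0.25.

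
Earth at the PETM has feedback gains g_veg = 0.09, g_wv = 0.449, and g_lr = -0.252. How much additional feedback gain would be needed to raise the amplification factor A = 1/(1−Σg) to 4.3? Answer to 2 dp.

0.48

Current total gain = 0.287.
Target gain for A = 4.3: g* = 1 − 1/4.3 = 0.7674.
Additional gain needed = 0.7674 − 0.287 = 0.48.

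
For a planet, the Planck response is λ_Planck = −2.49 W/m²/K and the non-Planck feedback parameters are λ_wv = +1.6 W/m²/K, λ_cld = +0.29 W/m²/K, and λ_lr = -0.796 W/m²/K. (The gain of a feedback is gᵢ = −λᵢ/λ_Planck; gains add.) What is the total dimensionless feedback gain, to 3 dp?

0.439

Convert to gains: g_wv = 1.6/2.49 = 0.6426; g_cld = 0.29/2.49 = 0.1165; g_lr = -0.796/2.49 = -0.3197.
Total gain g = 0.4394.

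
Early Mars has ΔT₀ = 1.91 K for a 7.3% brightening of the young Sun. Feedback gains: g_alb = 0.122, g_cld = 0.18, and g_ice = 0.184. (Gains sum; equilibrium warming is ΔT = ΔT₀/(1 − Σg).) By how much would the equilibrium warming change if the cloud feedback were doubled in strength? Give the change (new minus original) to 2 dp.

2.00 K

Original: g = 0.486, ΔT = 1.91/(1−0.486) = 3.7160 K.
With doubled cloud: g' = 0.666, ΔT' = 1.91/(1−0.666) = 5.7186 K.
Change = 5.7186 − 3.7160 = 2.00 K.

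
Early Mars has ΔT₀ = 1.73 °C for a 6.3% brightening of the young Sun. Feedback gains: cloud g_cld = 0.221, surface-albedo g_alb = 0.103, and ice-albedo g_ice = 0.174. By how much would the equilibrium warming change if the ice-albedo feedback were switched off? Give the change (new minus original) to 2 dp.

-0.89 °C

Original: g = 0.498, ΔT = 1.73/(1−0.498) = 3.4462 °C.
Without ice-albedo: g' = 0.324, ΔT' = 1.73/(1−0.324) = 2.5592 °C.
Change = 2.5592 − 3.4462 = -0.89 °C.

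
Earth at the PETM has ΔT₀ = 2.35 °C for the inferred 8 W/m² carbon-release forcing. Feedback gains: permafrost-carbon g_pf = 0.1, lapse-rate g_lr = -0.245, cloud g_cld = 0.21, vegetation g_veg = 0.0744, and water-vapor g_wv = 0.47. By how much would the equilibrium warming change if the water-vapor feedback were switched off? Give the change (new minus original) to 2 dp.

-3.29 °C

Original: g = 0.6094, ΔT = 2.35/(1−0.6094) = 6.0164 °C.
Without water-vapor: g' = 0.1394, ΔT' = 2.35/(1−0.1394) = 2.7307 °C.
Change = 2.7307 − 6.0164 = -3.29 °C.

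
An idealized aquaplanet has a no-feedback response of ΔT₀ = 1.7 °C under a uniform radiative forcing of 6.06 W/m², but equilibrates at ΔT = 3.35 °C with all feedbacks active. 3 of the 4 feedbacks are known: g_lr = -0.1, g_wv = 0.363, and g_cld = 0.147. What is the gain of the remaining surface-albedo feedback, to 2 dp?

0.08

Amplification A = ΔT/ΔT₀ = 3.35/1.7 = 1.971.
Total gain g = 1 − 1/A = 1 − 1/1.971 = 0.4926.
Known gains sum to -0.1 + 0.363 + 0.147 = 0.41.
g_alb = 0.4926 − 0.41 = 0.08.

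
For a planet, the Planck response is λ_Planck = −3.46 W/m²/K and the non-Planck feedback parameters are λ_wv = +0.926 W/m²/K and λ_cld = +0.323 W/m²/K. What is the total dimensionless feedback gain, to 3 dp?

Convert to gains: g_wv = 0.926/3.46 = 0.2676; g_cld = 0.323/3.46 = 0.09335.
Total gain g = 0.36095.

0.361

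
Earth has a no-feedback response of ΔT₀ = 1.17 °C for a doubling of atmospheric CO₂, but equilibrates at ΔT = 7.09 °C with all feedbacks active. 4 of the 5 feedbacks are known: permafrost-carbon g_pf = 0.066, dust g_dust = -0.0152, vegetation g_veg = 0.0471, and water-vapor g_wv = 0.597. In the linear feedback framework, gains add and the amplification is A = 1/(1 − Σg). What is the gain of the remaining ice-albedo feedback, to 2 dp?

0.14

Amplification A = ΔT/ΔT₀ = 7.09/1.17 = 6.06.
Total gain g = 1 − 1/A = 1 − 1/6.06 = 0.835.
Known gains sum to 0.066 − 0.0152 + 0.0471 + 0.597 = 0.6949.
g_ice = 0.835 − 0.6949 = 0.14.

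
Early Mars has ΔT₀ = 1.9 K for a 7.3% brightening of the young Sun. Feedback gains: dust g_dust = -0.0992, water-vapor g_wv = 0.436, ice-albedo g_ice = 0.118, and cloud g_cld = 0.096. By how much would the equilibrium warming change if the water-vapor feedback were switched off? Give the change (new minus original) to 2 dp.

Original: g = 0.5508, ΔT = 1.9/(1−0.5508) = 4.2297 K.
Without water-vapor: g' = 0.1148, ΔT' = 1.9/(1−0.1148) = 2.1464 K.
Change = 2.1464 − 4.2297 = -2.08 K.

-2.08 K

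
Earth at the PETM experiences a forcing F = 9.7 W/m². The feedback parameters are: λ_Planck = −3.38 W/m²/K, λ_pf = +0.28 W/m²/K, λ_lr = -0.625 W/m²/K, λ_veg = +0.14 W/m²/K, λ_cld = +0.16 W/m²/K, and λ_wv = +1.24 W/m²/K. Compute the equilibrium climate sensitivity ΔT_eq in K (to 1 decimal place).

Net feedback parameter λ = (−3.38) + (+0.28) + (-0.625) + (+0.14) + (+0.16) + (+1.24) = -2.185 W/m²/K.
ΔT = −F/λ = −9.7/(-2.185) = 4.4 K.

4.4 K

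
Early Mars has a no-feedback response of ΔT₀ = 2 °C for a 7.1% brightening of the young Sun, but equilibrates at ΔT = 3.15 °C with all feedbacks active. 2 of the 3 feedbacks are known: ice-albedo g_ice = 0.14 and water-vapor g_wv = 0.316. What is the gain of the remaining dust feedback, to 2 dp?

Amplification A = ΔT/ΔT₀ = 3.15/2 = 1.575.
Total gain g = 1 − 1/A = 1 − 1/1.575 = 0.3651.
Known gains sum to 0.14 + 0.316 = 0.456.
g_dust = 0.3651 − 0.456 = -0.09.

-0.09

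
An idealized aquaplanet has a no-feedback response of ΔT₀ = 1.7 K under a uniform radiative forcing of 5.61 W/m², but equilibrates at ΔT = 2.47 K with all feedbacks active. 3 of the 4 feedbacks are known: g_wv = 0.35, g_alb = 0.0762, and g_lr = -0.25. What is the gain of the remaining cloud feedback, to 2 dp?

0.14

Amplification A = ΔT/ΔT₀ = 2.47/1.7 = 1.453.
Total gain g = 1 − 1/A = 1 − 1/1.453 = 0.3118.
Known gains sum to 0.35 + 0.0762 − 0.25 = 0.1762.
g_cld = 0.3118 − 0.1762 = 0.14.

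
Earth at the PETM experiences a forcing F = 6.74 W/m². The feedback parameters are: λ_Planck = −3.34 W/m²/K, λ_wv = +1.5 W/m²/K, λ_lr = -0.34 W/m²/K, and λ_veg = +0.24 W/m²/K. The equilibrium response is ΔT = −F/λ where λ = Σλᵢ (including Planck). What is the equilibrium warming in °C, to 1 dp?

3.5 °C

Net feedback parameter λ = (−3.34) + (+1.5) + (-0.34) + (+0.24) = -1.94 W/m²/K.
ΔT = −F/λ = −6.74/(-1.94) = 3.5 °C.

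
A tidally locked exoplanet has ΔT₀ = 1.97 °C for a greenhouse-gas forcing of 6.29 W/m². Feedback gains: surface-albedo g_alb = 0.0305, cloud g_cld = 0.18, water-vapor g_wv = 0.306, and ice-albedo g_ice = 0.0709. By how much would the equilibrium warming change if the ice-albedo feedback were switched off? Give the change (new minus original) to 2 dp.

-0.70 °C

Original: g = 0.5874, ΔT = 1.97/(1−0.5874) = 4.7746 °C.
Without ice-albedo: g' = 0.5165, ΔT' = 1.97/(1−0.5165) = 4.0745 °C.
Change = 4.0745 − 4.7746 = -0.70 °C.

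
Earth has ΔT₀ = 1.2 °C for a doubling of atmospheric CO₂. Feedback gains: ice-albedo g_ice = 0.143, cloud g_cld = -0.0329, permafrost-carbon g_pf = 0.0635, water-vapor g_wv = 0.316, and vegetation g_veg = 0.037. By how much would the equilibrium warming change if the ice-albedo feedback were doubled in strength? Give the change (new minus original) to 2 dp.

Original: g = 0.5266, ΔT = 1.2/(1−0.5266) = 2.5349 °C.
With doubled ice-albedo: g' = 0.6696, ΔT' = 1.2/(1−0.6696) = 3.6320 °C.
Change = 3.6320 − 2.5349 = 1.10 °C.

1.10 °C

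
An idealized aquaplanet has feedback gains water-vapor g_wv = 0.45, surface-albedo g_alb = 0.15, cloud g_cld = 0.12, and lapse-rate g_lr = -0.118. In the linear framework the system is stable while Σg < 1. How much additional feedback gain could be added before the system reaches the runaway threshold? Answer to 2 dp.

Current total gain = 0.45 + 0.15 + 0.12 − 0.118 = 0.602.
Margin to runaway = 1 − 0.602 = 0.40.

0.40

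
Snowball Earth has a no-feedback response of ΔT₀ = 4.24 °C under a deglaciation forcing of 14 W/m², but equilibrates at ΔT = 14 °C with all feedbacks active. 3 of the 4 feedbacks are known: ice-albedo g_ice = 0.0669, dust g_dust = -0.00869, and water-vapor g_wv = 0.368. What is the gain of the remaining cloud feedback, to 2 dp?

0.27

Amplification A = ΔT/ΔT₀ = 14/4.24 = 3.302.
Total gain g = 1 − 1/A = 1 − 1/3.302 = 0.6972.
Known gains sum to 0.0669 − 0.00869 + 0.368 = 0.42621.
g_cld = 0.6972 − 0.42621 = 0.27.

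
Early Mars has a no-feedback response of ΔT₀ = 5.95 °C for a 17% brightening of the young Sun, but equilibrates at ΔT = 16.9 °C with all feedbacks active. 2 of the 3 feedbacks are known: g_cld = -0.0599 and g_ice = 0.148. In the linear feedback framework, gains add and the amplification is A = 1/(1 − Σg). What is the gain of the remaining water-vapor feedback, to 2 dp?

Amplification A = ΔT/ΔT₀ = 16.9/5.95 = 2.84.
Total gain g = 1 − 1/A = 1 − 1/2.84 = 0.6479.
Known gains sum to -0.0599 + 0.148 = 0.0881.
g_wv = 0.6479 − 0.0881 = 0.56.

0.56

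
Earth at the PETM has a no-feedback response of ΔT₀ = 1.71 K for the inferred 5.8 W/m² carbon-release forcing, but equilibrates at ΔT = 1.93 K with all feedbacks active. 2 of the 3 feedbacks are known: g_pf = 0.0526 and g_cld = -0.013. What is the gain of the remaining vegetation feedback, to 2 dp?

0.07

Amplification A = ΔT/ΔT₀ = 1.93/1.71 = 1.129.
Total gain g = 1 − 1/A = 1 − 1/1.129 = 0.1143.
Known gains sum to 0.0526 − 0.013 = 0.0396.
g_veg = 0.1143 − 0.0396 = 0.07.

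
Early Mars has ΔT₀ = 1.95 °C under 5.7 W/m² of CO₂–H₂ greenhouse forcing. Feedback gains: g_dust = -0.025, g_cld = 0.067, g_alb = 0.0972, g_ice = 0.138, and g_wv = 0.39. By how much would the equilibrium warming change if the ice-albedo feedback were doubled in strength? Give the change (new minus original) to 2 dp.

Original: g = 0.6672, ΔT = 1.95/(1−0.6672) = 5.8594 °C.
With doubled ice-albedo: g' = 0.8052, ΔT' = 1.95/(1−0.8052) = 10.0103 °C.
Change = 10.0103 − 5.8594 = 4.15 °C.

4.15 °C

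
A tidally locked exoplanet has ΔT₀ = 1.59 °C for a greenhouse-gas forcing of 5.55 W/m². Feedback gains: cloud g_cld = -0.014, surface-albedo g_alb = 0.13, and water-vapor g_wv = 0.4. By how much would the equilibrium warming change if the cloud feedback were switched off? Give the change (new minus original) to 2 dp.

Original: g = 0.516, ΔT = 1.59/(1−0.516) = 3.2851 °C.
Without cloud: g' = 0.53, ΔT' = 1.59/(1−0.53) = 3.3830 °C.
Change = 3.3830 − 3.2851 = 0.10 °C.

0.10 °C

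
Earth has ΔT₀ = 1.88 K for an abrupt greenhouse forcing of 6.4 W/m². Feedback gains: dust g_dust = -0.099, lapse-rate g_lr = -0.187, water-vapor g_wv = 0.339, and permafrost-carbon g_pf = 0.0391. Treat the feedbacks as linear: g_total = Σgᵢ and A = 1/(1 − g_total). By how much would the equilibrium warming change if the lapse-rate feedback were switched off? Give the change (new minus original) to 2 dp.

Original: g = 0.0921, ΔT = 1.88/(1−0.0921) = 2.0707 K.
Without lapse-rate: g' = 0.2791, ΔT' = 1.88/(1−0.2791) = 2.6079 K.
Change = 2.6079 − 2.0707 = 0.54 K.

0.54 K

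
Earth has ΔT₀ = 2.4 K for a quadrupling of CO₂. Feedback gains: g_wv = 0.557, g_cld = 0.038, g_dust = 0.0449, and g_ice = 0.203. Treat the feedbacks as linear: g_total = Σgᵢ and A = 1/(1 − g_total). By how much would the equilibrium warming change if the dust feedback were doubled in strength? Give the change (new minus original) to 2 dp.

Original: g = 0.8429, ΔT = 2.4/(1−0.8429) = 15.2769 K.
With doubled dust: g' = 0.8878, ΔT' = 2.4/(1−0.8878) = 21.3904 K.
Change = 21.3904 − 15.2769 = 6.11 K.

6.11 K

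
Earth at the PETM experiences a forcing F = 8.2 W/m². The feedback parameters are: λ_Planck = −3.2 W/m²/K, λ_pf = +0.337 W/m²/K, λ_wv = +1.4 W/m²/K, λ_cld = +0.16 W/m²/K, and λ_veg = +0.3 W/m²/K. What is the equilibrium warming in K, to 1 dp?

8.2 K

Net feedback parameter λ = (−3.2) + (+0.337) + (+1.4) + (+0.16) + (+0.3) = -1.003 W/m²/K.
ΔT = −F/λ = −8.2/(-1.003) = 8.2 K.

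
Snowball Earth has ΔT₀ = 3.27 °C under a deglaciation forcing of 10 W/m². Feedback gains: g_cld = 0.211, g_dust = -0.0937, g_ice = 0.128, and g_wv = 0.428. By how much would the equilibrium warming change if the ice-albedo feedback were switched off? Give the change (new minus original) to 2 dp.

-2.82 °C

Original: g = 0.6733, ΔT = 3.27/(1−0.6733) = 10.0092 °C.
Without ice-albedo: g' = 0.5453, ΔT' = 3.27/(1−0.5453) = 7.1916 °C.
Change = 7.1916 − 10.0092 = -2.82 °C.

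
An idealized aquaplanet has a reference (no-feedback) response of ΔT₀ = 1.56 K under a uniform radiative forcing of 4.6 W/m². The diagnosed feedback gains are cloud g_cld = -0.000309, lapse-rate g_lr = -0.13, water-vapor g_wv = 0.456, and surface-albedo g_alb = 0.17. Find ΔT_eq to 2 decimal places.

Total gain g = -0.000309 − 0.13 + 0.456 + 0.17 = 0.495691.
Amplification A = 1/(1 − 0.495691) = 1.983.
ΔT = 1.56 × 1.983 = 3.09 K.

3.09 K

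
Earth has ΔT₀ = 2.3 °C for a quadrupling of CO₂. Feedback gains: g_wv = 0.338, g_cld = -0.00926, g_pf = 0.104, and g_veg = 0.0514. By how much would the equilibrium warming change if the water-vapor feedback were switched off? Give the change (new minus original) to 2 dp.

-1.76 °C

Original: g = 0.48414, ΔT = 2.3/(1−0.48414) = 4.4586 °C.
Without water-vapor: g' = 0.14614, ΔT' = 2.3/(1−0.14614) = 2.6937 °C.
Change = 2.6937 − 4.4586 = -1.76 °C.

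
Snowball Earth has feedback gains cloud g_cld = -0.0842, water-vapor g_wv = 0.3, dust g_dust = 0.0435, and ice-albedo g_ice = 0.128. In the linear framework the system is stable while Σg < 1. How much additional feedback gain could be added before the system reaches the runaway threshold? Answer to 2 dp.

Current total gain = -0.0842 + 0.3 + 0.0435 + 0.128 = 0.3873.
Margin to runaway = 1 − 0.3873 = 0.61.

0.61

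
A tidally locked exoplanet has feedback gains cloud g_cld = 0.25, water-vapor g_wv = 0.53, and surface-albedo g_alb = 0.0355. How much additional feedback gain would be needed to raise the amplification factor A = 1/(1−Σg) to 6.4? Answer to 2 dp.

Current total gain = 0.8155.
Target gain for A = 6.4: g* = 1 − 1/6.4 = 0.8438.
Additional gain needed = 0.8438 − 0.8155 = 0.03.

0.03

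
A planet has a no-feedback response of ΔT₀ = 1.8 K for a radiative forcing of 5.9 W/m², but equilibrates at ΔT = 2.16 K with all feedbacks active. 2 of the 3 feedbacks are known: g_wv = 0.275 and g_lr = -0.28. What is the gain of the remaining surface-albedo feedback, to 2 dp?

Amplification A = ΔT/ΔT₀ = 2.16/1.8 = 1.2.
Total gain g = 1 − 1/A = 1 − 1/1.2 = 0.1667.
Known gains sum to 0.275 − 0.28 = -0.005.
g_alb = 0.1667 + 0.005 = 0.17.

0.17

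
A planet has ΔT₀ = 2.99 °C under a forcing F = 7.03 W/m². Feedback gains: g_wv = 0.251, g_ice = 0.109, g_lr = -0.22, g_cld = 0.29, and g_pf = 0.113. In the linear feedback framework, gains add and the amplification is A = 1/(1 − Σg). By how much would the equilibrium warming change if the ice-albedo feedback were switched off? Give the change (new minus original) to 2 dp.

Original: g = 0.543, ΔT = 2.99/(1−0.543) = 6.5427 °C.
Without ice-albedo: g' = 0.434, ΔT' = 2.99/(1−0.434) = 5.2827 °C.
Change = 5.2827 − 6.5427 = -1.26 °C.

-1.26 °C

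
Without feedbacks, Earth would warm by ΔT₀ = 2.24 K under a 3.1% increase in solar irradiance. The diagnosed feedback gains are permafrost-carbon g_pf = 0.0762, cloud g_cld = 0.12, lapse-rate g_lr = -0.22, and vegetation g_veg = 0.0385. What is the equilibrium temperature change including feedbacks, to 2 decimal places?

2.27 K

Total gain g = 0.0762 + 0.12 − 0.22 + 0.0385 = 0.0147.
Amplification A = 1/(1 − 0.0147) = 1.015.
ΔT = 2.24 × 1.015 = 2.27 K.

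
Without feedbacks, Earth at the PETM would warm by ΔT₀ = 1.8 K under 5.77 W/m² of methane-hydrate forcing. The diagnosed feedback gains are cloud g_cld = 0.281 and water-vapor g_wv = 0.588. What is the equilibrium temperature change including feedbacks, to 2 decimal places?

Total gain g = 0.281 + 0.588 = 0.869.
Amplification A = 1/(1 − 0.869) = 7.634.
ΔT = 1.8 × 7.634 = 13.74 K.

13.74 K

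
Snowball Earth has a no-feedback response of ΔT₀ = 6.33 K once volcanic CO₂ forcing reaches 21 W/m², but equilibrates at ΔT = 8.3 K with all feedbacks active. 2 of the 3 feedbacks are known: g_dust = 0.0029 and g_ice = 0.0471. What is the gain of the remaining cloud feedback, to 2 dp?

Amplification A = ΔT/ΔT₀ = 8.3/6.33 = 1.311.
Total gain g = 1 − 1/A = 1 − 1/1.311 = 0.2372.
Known gains sum to 0.0029 + 0.0471 = 0.05.
g_cld = 0.2372 − 0.05 = 0.19.

0.19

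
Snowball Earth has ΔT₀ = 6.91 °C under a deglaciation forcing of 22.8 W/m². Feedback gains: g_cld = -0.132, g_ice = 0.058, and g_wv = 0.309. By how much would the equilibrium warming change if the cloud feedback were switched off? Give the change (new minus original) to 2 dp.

Original: g = 0.235, ΔT = 6.91/(1−0.235) = 9.0327 °C.
Without cloud: g' = 0.367, ΔT' = 6.91/(1−0.367) = 10.9163 °C.
Change = 10.9163 − 9.0327 = 1.88 °C.

1.88 °C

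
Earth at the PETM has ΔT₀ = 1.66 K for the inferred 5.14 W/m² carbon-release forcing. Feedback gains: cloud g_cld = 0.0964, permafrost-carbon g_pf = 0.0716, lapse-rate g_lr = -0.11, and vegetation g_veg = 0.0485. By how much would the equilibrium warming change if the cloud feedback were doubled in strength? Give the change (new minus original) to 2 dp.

Original: g = 0.1065, ΔT = 1.66/(1−0.1065) = 1.8579 K.
With doubled cloud: g' = 0.2029, ΔT' = 1.66/(1−0.2029) = 2.0825 K.
Change = 2.0825 − 1.8579 = 0.22 K.

0.22 K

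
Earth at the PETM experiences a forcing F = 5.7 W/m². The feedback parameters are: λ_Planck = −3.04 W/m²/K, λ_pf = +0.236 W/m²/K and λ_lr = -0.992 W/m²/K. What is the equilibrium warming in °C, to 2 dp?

1.50 °C

Net feedback parameter λ = (−3.04) + (+0.236) + (-0.992) = -3.796 W/m²/K.
ΔT = −F/λ = −5.7/(-3.796) = 1.50 °C.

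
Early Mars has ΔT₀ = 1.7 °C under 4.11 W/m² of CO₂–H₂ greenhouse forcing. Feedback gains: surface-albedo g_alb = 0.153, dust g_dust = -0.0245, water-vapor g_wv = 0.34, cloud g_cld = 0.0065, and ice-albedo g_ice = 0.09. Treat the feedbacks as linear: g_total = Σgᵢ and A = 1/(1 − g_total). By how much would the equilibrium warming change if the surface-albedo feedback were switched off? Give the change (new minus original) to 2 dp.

Original: g = 0.565, ΔT = 1.7/(1−0.565) = 3.9080 °C.
Without surface-albedo: g' = 0.412, ΔT' = 1.7/(1−0.412) = 2.8912 °C.
Change = 2.8912 − 3.9080 = -1.02 °C.

-1.02 °C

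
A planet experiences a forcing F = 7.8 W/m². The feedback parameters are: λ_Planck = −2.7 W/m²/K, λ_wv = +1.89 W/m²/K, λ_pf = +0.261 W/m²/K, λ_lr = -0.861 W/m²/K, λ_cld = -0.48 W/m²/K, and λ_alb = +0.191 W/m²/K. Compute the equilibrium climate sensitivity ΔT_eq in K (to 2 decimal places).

Net feedback parameter λ = (−2.7) + (+1.89) + (+0.261) + (-0.861) + (-0.48) + (+0.191) = -1.699 W/m²/K.
ΔT = −F/λ = −7.8/(-1.699) = 4.59 K.

4.59 K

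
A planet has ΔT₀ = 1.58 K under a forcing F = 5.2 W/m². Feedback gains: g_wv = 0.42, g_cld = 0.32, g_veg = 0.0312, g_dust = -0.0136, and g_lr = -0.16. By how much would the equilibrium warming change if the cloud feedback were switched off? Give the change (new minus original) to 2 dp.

-1.74 K

Original: g = 0.5976, ΔT = 1.58/(1−0.5976) = 3.9264 K.
Without cloud: g' = 0.2776, ΔT' = 1.58/(1−0.2776) = 2.1872 K.
Change = 2.1872 − 3.9264 = -1.74 K.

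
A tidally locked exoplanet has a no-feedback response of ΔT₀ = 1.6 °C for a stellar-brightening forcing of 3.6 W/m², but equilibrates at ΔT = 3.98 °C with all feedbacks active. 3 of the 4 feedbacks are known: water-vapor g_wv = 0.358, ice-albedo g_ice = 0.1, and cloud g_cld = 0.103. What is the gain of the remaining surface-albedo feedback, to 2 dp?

Amplification A = ΔT/ΔT₀ = 3.98/1.6 = 2.487.
Total gain g = 1 − 1/A = 1 − 1/2.487 = 0.5979.
Known gains sum to 0.358 + 0.1 + 0.103 = 0.561.
g_alb = 0.5979 − 0.561 = 0.04.

0.04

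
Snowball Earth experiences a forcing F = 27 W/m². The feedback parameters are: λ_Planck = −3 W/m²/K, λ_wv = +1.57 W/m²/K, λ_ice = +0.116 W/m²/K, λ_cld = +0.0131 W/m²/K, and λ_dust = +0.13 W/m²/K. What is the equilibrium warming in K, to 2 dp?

23.06 K

Net feedback parameter λ = (−3) + (+1.57) + (+0.116) + (+0.0131) + (+0.13) = -1.1709 W/m²/K.
ΔT = −F/λ = −27/(-1.1709) = 23.06 K.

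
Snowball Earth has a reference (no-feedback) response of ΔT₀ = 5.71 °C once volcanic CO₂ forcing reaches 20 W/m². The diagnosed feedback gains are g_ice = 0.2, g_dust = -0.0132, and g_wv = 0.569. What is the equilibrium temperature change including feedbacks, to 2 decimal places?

23.38 °C

Total gain g = 0.2 − 0.0132 + 0.569 = 0.7558.
Amplification A = 1/(1 − 0.7558) = 4.095.
ΔT = 5.71 × 4.095 = 23.38 °C.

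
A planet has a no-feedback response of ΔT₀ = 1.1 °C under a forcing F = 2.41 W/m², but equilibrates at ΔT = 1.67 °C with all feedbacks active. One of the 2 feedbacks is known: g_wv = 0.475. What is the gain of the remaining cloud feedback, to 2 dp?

Amplification A = ΔT/ΔT₀ = 1.67/1.1 = 1.518.
Total gain g = 1 − 1/A = 1 − 1/1.518 = 0.3412.
The known gain is 0.475.
g_cld = 0.3412 − 0.475 = -0.13.

-0.13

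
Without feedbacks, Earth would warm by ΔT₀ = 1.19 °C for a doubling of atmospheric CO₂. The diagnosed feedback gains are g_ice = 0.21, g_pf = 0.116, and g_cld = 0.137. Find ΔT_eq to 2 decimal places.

2.22 °C

Total gain g = 0.21 + 0.116 + 0.137 = 0.463.
Amplification A = 1/(1 − 0.463) = 1.862.
ΔT = 1.19 × 1.862 = 2.22 °C.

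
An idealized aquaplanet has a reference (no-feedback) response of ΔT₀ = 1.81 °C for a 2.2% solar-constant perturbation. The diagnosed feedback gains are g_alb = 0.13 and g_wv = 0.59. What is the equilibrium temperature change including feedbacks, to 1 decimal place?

Total gain g = 0.13 + 0.59 = 0.72.
Amplification A = 1/(1 − 0.72) = 3.571.
ΔT = 1.81 × 3.571 = 6.5 °C.

6.5 °C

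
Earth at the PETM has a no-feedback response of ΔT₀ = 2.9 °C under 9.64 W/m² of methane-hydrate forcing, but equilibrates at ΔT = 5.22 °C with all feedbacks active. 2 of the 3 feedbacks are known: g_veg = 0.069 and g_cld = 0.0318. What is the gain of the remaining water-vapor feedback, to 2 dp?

Amplification A = ΔT/ΔT₀ = 5.22/2.9 = 1.8.
Total gain g = 1 − 1/A = 1 − 1/1.8 = 0.4444.
Known gains sum to 0.069 + 0.0318 = 0.1008.
g_wv = 0.4444 − 0.1008 = 0.34.

0.34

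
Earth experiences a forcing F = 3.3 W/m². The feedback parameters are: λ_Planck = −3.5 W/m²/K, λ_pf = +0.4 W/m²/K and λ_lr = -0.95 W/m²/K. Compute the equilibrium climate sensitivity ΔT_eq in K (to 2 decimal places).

0.81 K

Net feedback parameter λ = (−3.5) + (+0.4) + (-0.95) = -4.05 W/m²/K.
ΔT = −F/λ = −3.3/(-4.05) = 0.81 K.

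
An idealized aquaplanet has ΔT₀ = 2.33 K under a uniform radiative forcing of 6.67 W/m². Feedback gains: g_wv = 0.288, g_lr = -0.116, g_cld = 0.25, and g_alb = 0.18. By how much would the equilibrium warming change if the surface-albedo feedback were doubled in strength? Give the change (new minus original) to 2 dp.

Original: g = 0.602, ΔT = 2.33/(1−0.602) = 5.8543 K.
With doubled surface-albedo: g' = 0.782, ΔT' = 2.33/(1−0.782) = 10.6881 K.
Change = 10.6881 − 5.8543 = 4.83 K.

4.83 K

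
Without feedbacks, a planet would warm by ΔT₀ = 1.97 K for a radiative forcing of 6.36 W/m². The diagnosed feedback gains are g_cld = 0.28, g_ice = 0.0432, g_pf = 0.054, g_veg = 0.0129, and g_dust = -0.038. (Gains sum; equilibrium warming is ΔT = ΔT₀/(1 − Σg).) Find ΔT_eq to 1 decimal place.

Total gain g = 0.28 + 0.0432 + 0.054 + 0.0129 − 0.038 = 0.3521.
Amplification A = 1/(1 − 0.3521) = 1.543.
ΔT = 1.97 × 1.543 = 3.0 K.

3.0 K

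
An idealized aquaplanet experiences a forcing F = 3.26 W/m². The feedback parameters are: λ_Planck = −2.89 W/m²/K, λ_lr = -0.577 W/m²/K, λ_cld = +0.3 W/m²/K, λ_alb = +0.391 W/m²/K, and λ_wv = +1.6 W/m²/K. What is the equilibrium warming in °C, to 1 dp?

2.8 °C

Net feedback parameter λ = (−2.89) + (-0.577) + (+0.3) + (+0.391) + (+1.6) = -1.176 W/m²/K.
ΔT = −F/λ = −3.26/(-1.176) = 2.8 °C.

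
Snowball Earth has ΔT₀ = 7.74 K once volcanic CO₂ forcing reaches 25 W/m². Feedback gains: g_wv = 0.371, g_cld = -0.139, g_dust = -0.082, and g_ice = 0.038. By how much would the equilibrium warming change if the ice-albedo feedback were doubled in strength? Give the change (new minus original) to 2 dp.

Original: g = 0.188, ΔT = 7.74/(1−0.188) = 9.5320 K.
With doubled ice-albedo: g' = 0.226, ΔT' = 7.74/(1−0.226) = 10.0000 K.
Change = 10.0000 − 9.5320 = 0.47 K.

0.47 K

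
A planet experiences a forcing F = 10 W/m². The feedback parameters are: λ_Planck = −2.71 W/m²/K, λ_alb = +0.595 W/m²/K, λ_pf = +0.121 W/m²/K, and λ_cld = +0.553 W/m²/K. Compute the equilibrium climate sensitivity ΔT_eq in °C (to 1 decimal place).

Net feedback parameter λ = (−2.71) + (+0.595) + (+0.121) + (+0.553) = -1.441 W/m²/K.
ΔT = −F/λ = −10/(-1.441) = 6.9 °C.

6.9 °C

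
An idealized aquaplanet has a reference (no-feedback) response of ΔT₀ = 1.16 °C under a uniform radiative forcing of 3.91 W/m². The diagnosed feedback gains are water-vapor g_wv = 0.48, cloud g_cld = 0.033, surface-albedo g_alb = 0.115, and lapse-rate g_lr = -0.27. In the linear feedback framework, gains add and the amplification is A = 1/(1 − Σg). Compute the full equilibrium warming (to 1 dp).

1.8 °C

Total gain g = 0.48 + 0.033 + 0.115 − 0.27 = 0.358.
Amplification A = 1/(1 − 0.358) = 1.558.
ΔT = 1.16 × 1.558 = 1.8 °C.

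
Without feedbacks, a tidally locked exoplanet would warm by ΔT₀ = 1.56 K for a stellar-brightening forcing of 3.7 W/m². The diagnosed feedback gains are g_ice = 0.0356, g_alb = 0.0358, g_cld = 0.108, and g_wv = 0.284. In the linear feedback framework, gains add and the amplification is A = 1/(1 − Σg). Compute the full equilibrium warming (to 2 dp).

2.91 K

Total gain g = 0.0356 + 0.0358 + 0.108 + 0.284 = 0.4634.
Amplification A = 1/(1 − 0.4634) = 1.864.
ΔT = 1.56 × 1.864 = 2.91 K.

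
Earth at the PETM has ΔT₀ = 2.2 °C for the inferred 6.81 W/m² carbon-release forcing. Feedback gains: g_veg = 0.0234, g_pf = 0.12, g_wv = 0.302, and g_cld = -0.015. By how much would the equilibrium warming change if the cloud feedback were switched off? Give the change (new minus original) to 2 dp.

Original: g = 0.4304, ΔT = 2.2/(1−0.4304) = 3.8624 °C.
Without cloud: g' = 0.4454, ΔT' = 2.2/(1−0.4454) = 3.9668 °C.
Change = 3.9668 − 3.8624 = 0.10 °C.

0.10 °C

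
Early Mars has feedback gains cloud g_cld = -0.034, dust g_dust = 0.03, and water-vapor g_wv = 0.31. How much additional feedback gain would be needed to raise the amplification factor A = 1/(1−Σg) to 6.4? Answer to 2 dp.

0.54

Current total gain = 0.306.
Target gain for A = 6.4: g* = 1 − 1/6.4 = 0.8438.
Additional gain needed = 0.8438 − 0.306 = 0.54.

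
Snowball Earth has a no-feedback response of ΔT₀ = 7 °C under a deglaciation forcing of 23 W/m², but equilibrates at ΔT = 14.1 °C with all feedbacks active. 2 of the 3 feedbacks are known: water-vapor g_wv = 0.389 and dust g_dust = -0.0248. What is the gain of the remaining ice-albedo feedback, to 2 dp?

Amplification A = ΔT/ΔT₀ = 14.1/7 = 2.014.
Total gain g = 1 − 1/A = 1 − 1/2.014 = 0.5035.
Known gains sum to 0.389 − 0.0248 = 0.3642.
g_ice = 0.5035 − 0.3642 = 0.14.

0.14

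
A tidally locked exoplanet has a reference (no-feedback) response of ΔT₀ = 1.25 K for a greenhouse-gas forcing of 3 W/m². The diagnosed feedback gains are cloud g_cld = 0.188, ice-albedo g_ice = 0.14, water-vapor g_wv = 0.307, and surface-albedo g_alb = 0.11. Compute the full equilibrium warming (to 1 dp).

4.9 K

Total gain g = 0.188 + 0.14 + 0.307 + 0.11 = 0.745.
Amplification A = 1/(1 − 0.745) = 3.922.
ΔT = 1.25 × 3.922 = 4.9 K.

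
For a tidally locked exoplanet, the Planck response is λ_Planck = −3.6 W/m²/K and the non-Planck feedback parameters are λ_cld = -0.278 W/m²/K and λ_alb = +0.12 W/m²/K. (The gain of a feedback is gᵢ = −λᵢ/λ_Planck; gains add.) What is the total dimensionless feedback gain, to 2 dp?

-0.04

Convert to gains: g_cld = -0.278/3.6 = -0.07722; g_alb = 0.12/3.6 = 0.03333.
Total gain g = -0.04389.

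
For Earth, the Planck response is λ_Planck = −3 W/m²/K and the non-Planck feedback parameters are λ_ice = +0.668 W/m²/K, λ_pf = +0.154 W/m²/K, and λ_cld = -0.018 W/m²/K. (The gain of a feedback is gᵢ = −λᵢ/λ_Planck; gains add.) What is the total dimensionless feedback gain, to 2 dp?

0.27

Convert to gains: g_ice = 0.668/3 = 0.2227; g_pf = 0.154/3 = 0.05133; g_cld = -0.018/3 = -0.006.
Total gain g = 0.26803.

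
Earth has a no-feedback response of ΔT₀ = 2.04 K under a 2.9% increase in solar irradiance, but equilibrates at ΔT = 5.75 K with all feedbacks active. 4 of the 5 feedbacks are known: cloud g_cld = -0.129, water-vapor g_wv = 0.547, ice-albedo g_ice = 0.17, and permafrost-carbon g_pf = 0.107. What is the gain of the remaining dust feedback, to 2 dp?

-0.05

Amplification A = ΔT/ΔT₀ = 5.75/2.04 = 2.819.
Total gain g = 1 − 1/A = 1 − 1/2.819 = 0.6453.
Known gains sum to -0.129 + 0.547 + 0.17 + 0.107 = 0.695.
g_dust = 0.6453 − 0.695 = -0.05.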